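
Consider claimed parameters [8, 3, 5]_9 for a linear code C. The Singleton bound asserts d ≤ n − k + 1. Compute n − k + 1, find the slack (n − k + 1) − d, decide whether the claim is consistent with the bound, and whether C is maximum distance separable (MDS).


Singleton RHS = n − k + 1 = 6, slack = 1, bound satisfied, not MDS.

Singleton bound: d ≤ n − k + 1.
Here n = 8, k = 3, so n − k + 1 = 6.
Given d = 5, check d ≤ 6: YES.
Slack = (n − k + 1) − d = 1.
The code is NOT MDS (slack = 1 > 0).
Description: the claimed parameters are [8, 3, 5]_9; such a code would be non-MDS.


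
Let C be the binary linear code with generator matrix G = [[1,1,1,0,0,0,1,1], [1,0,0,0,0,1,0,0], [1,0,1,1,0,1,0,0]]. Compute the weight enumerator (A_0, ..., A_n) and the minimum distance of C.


Weight distribution: A_0 = 1, A_2 = 2, A_4 = 1, A_5 = 4. Minimum distance d = 2.

Enumerate all 2^3 = 8 messages m ∈ F_2^3.
For each, compute codeword c = mG in F_2^8, then tally its weight.
  m = 000 → c = 00000000, weight = 0.
  m = 100 → c = 11100011, weight = 5.
  m = 010 → c = 10000100, weight = 2.
  m = 110 → c = 01100111, weight = 5.
  m = 001 → c = 10110100, weight = 4.
  m = 101 → c = 01010111, weight = 5.
  m = 011 → c = 00110000, weight = 2.
  m = 111 → c = 11010011, weight = 5.
Tally weights:
  weight 0: 1 codewords.
  weight 2: 2 codewords.
  weight 4: 1 codewords.
  weight 5: 4 codewords.
Minimum distance d = smallest w > 0 with A_w > 0 = 2.
Sanity: Σ A_w = 8 = 2^3 = 8 ✓.


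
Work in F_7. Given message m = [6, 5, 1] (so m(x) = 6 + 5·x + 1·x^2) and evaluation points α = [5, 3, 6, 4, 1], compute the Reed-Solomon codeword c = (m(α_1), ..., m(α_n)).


c = [0, 2, 2, 0, 5]

Message polynomial: m(x) = 6 + 5·x + 1·x^2 (mod 7).
For each evaluation point α_i, compute m(α_i) mod 7:
  α_1 = 5: Horner steps 1 → 3 → 0, so m(5) = 0.
  α_2 = 3: Horner steps 1 → 1 → 2, so m(3) = 2.
  α_3 = 6: Horner steps 1 → 4 → 2, so m(6) = 2.
  α_4 = 4: Horner steps 1 → 2 → 0, so m(4) = 0.
  α_5 = 1: Horner steps 1 → 6 → 5, so m(1) = 5.
Codeword c = [0, 2, 2, 0, 5] ∈ F_7^5.


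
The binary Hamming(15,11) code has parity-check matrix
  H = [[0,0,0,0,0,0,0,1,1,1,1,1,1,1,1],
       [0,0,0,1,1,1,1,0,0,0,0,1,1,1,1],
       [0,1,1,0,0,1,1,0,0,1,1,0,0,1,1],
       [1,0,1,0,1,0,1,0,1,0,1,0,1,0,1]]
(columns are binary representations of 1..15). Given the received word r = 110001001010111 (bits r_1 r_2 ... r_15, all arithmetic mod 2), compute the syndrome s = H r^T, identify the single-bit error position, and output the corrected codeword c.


s = (1, 0, 1, 1)^T, error position = 11, corrected codeword c = 110001001000111

Compute s = H r^T mod 2 one row at a time:
  s_1 = 0 + 1 + 0 + 1 + 0 + 1 + 1 + 1 = 5 ≡ 1 (mod 2).
  s_2 = 0 + 0 + 1 + 0 + 0 + 1 + 1 + 1 = 4 ≡ 0 (mod 2).
  s_3 = 1 + 0 + 1 + 0 + 0 + 1 + 1 + 1 = 5 ≡ 1 (mod 2).
  s_4 = 1 + 0 + 0 + 0 + 1 + 1 + 1 + 1 = 5 ≡ 1 (mod 2).
s = (1, 0, 1, 1)^T — this equals column 11 of H (binary 1011), so error is at position 11.
Correct: flip bit 11 of r = 110001001010111 to get c = 110001001000111.


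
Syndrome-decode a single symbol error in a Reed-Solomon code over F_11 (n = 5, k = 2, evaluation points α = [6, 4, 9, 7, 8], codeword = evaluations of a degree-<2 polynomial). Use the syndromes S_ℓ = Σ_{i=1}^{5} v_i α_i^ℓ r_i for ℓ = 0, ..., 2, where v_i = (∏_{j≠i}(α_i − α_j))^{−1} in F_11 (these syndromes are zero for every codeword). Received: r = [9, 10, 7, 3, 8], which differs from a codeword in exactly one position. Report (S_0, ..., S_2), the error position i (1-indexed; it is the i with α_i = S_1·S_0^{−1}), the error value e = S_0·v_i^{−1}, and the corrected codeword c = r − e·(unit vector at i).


S = (2, 7, 8), error at position 3, error magnitude e = 5, c = [9, 10, 2, 3, 8].

Step 1: column multipliers v_i = (∏_{j≠i}(α_i − α_j))^{−1} mod 11.
  i = 1 (α = 6): (6−4)(6−9)(6−7)(6−8) = 2·(−3)·(−1)·(−2) = −12 ≡ 10, so v_1 = 10^{−1} = 10 (mod 11).
  i = 2 (α = 4): (4−6)(4−9)(4−7)(4−8) = (−2)·(−5)·(−3)·(−4) = 120 ≡ 10, so v_2 = 10^{−1} = 10 (mod 11).
  i = 3 (α = 9): (9−6)(9−4)(9−7)(9−8) = 3·5·2·1 = 30 ≡ 8, so v_3 = 8^{−1} = 7 (mod 11).
  i = 4 (α = 7): (7−6)(7−4)(7−9)(7−8) = 1·3·(−2)·(−1) = 6 ≡ 6, so v_4 = 6^{−1} = 2 (mod 11).
  i = 5 (α = 8): (8−6)(8−4)(8−9)(8−7) = 2·4·(−1)·1 = −8 ≡ 3, so v_5 = 3^{−1} = 4 (mod 11).
  v = [10, 10, 7, 2, 4].
Step 2: syndromes of r = [9, 10, 7, 3, 8] (all sums mod 11).
  S_0 = Σ v_i r_i = 10·9 + 10·10 + 7·7 + 2·3 + 4·8 = 277 ≡ 2.
  S_1 = Σ v_i α_i r_i = 10·6·9 + 10·4·10 + 7·9·7 + 2·7·3 + 4·8·8 = 1679 ≡ 7.
  α_i^2 mod 11 = [3, 5, 4, 5, 9].
  S_2 = Σ v_i α_i^2 r_i = 10·3·9 + 10·5·10 + 7·4·7 + 2·5·3 + 4·9·8 = 1284 ≡ 8.
  S = (2, 7, 8) ≠ 0, so r is not a codeword (an error is present).
Step 3: locate the error. For a single error e at position i, S_ℓ = v_i·e·α_i^ℓ, so α_err = S_1/S_0.
  S_0^{−1} = 2^{−1} = 6 (mod 11), so α_err = 7·6 = 42 ≡ 9 = α_3. Error position i = 3.
  Consistency check: S_2/S_1 = 8·8 = 64 ≡ 9 = α_err ✓ (single-error assumption holds).
Step 4: error magnitude e = S_0/v_3 = S_0·∏_{j≠3}(α_3 − α_j) = 2·8 = 16 ≡ 5 (mod 11).
Step 5: correct position 3: c_3 = r_3 − e = 7 − 5 ≡ 2 (mod 11). Hence c = [9, 10, 2, 3, 8].
  Check: interpolating c through the α_i gives m(x) = 1 + 5·x (degree < 2) with m(α_i) = c_i for every i, so c is indeed a codeword.


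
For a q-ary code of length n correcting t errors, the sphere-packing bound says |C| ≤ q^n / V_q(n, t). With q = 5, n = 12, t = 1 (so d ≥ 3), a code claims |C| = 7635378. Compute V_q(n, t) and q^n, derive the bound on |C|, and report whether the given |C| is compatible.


V_q(n, t) = 49, q^n = 244140625, Hamming bound = 4982461, |C| = 7635378 > bound (violated).

Step 1: Compute V_q(n, t) = Σ_{j=0}^1 C(n, j) (q−1)^j.
  j = 0: C(12,0)·(4)^0 = 1·1 = 1.
  j = 1: C(12,1)·(4)^1 = 12·4 = 48.
  V_q(n, t) = 1 + 48 = 49.
Step 2: q^n = 5^12 = 244140625.
Step 3: Hamming bound ⌊q^n / V_q(n,t)⌋ = ⌊244140625/49⌋ = 4982461.
Step 4: Compare |C| = 7635378 to 4982461: violated.
The claimed |C| lies above the Hamming bound, so no 5-ary code of length 12 with d ≥ 3 can have 7635378 codewords.


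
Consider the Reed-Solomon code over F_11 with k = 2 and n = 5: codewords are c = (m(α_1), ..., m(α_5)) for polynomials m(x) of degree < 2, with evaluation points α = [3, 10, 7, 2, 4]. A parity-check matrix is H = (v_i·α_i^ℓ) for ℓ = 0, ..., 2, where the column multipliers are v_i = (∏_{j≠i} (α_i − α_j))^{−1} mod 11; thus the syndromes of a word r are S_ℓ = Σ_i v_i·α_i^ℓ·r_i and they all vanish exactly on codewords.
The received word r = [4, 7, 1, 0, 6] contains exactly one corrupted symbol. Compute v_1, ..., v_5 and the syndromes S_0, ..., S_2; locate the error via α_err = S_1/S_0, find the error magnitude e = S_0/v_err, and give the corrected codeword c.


S = (3, 6, 1), error at position 4, error magnitude e = 9, c = [4, 7, 1, 2, 6].

Step 1: column multipliers v_i = (∏_{j≠i}(α_i − α_j))^{−1} mod 11.
  i = 1 (α = 3): (3−10)(3−7)(3−2)(3−4) = (−7)·(−4)·1·(−1) = −28 ≡ 5, so v_1 = 5^{−1} = 9 (mod 11).
  i = 2 (α = 10): (10−3)(10−7)(10−2)(10−4) = 7·3·8·6 = 1008 ≡ 7, so v_2 = 7^{−1} = 8 (mod 11).
  i = 3 (α = 7): (7−3)(7−10)(7−2)(7−4) = 4·(−3)·5·3 = −180 ≡ 7, so v_3 = 7^{−1} = 8 (mod 11).
  i = 4 (α = 2): (2−3)(2−10)(2−7)(2−4) = (−1)·(−8)·(−5)·(−2) = 80 ≡ 3, so v_4 = 3^{−1} = 4 (mod 11).
  i = 5 (α = 4): (4−3)(4−10)(4−7)(4−2) = 1·(−6)·(−3)·2 = 36 ≡ 3, so v_5 = 3^{−1} = 4 (mod 11).
  v = [9, 8, 8, 4, 4].
Step 2: syndromes of r = [4, 7, 1, 0, 6] (all sums mod 11).
  S_0 = Σ v_i r_i = 9·4 + 8·7 + 8·1 + 4·0 + 4·6 = 124 ≡ 3.
  S_1 = Σ v_i α_i r_i = 9·3·4 + 8·10·7 + 8·7·1 + 4·2·0 + 4·4·6 = 820 ≡ 6.
  α_i^2 mod 11 = [9, 1, 5, 4, 5].
  S_2 = Σ v_i α_i^2 r_i = 9·9·4 + 8·1·7 + 8·5·1 + 4·4·0 + 4·5·6 = 540 ≡ 1.
  S = (3, 6, 1) ≠ 0, so r is not a codeword (an error is present).
Step 3: locate the error. For a single error e at position i, S_ℓ = v_i·e·α_i^ℓ, so α_err = S_1/S_0.
  S_0^{−1} = 3^{−1} = 4 (mod 11), so α_err = 6·4 = 24 ≡ 2 = α_4. Error position i = 4.
  Consistency check: S_2/S_1 = 1·2 = 2 ≡ 2 = α_err ✓ (single-error assumption holds).
Step 4: error magnitude e = S_0/v_4 = S_0·∏_{j≠4}(α_4 − α_j) = 3·3 = 9 ≡ 9 (mod 11).
Step 5: correct position 4: c_4 = r_4 − e = 0 − 9 ≡ 2 (mod 11). Hence c = [4, 7, 1, 2, 6].
  Check: interpolating c through the α_i gives m(x) = 9 + 2·x (degree < 2) with m(α_i) = c_i for every i, so c is indeed a codeword.


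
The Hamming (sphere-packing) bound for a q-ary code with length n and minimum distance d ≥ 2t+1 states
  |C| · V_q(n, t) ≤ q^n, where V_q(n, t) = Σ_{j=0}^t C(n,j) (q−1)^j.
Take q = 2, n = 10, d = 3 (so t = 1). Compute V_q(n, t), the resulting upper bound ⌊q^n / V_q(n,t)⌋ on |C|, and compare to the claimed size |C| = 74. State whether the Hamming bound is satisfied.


V_q(n, t) = 11, q^n = 1024, Hamming bound = 93, |C| = 74 ≤ bound (satisfied).

Step 1: Compute V_q(n, t) = Σ_{j=0}^1 C(n, j) (q−1)^j.
  j = 0: C(10,0)·(1)^0 = 1·1 = 1.
  j = 1: C(10,1)·(1)^1 = 10·1 = 10.
  V_q(n, t) = 1 + 10 = 11.
Step 2: q^n = 2^10 = 1024.
Step 3: Hamming bound ⌊q^n / V_q(n,t)⌋ = ⌊1024/11⌋ = 93.
Step 4: Compare |C| = 74 to 93: satisfied.
The claimed |C| lies below the Hamming bound.


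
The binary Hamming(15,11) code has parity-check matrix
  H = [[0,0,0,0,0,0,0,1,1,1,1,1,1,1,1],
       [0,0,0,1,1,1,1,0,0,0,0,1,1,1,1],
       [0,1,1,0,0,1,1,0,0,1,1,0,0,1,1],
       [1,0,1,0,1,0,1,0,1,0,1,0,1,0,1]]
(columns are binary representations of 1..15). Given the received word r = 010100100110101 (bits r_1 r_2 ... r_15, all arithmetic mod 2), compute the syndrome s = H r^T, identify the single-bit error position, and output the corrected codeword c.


s = (0, 0, 1, 0)^T, error position = 2, corrected codeword c = 000100100110101

Compute s = H r^T mod 2 one row at a time:
  s_1 = 0 + 0 + 1 + 1 + 0 + 1 + 0 + 1 = 4 ≡ 0 (mod 2).
  s_2 = 1 + 0 + 0 + 1 + 0 + 1 + 0 + 1 = 4 ≡ 0 (mod 2).
  s_3 = 1 + 0 + 0 + 1 + 1 + 1 + 0 + 1 = 5 ≡ 1 (mod 2).
  s_4 = 0 + 0 + 0 + 1 + 0 + 1 + 1 + 1 = 4 ≡ 0 (mod 2).
s = (0, 0, 1, 0)^T — this equals column 2 of H (binary 0010), so error is at position 2.
Correct: flip bit 2 of r = 010100100110101 to get c = 000100100110101.


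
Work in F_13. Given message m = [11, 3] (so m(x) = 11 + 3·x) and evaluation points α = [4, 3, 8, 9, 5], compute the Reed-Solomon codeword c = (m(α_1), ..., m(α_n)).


c = [10, 7, 9, 12, 0]

Message polynomial: m(x) = 11 + 3·x (mod 13).
For each evaluation point α_i, compute m(α_i) mod 13:
  α_1 = 4: Horner steps 3 → 10, so m(4) = 10.
  α_2 = 3: Horner steps 3 → 7, so m(3) = 7.
  α_3 = 8: Horner steps 3 → 9, so m(8) = 9.
  α_4 = 9: Horner steps 3 → 12, so m(9) = 12.
  α_5 = 5: Horner steps 3 → 0, so m(5) = 0.
Codeword c = [10, 7, 9, 12, 0] ∈ F_13^5.


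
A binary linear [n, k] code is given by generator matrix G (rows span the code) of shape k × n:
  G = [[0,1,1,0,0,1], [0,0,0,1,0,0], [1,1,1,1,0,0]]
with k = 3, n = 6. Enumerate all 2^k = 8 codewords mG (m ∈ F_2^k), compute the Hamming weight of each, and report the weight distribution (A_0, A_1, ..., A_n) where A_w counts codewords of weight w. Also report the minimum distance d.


Weight distribution: A_0 = 1, A_1 = 1, A_2 = 1, A_3 = 3, A_4 = 2. Minimum distance d = 1.

Enumerate all 2^3 = 8 messages m ∈ F_2^3.
For each, compute codeword c = mG in F_2^6, then tally its weight.
  m = 000 → c = 000000, weight = 0.
  m = 100 → c = 011001, weight = 3.
  m = 010 → c = 000100, weight = 1.
  m = 110 → c = 011101, weight = 4.
  m = 001 → c = 111100, weight = 4.
  m = 101 → c = 100101, weight = 3.
  m = 011 → c = 111000, weight = 3.
  m = 111 → c = 100001, weight = 2.
Tally weights:
  weight 0: 1 codewords.
  weight 1: 1 codewords.
  weight 2: 1 codewords.
  weight 3: 3 codewords.
  weight 4: 2 codewords.
Minimum distance d = smallest w > 0 with A_w > 0 = 1.
Sanity: Σ A_w = 8 = 2^3 = 8 ✓.


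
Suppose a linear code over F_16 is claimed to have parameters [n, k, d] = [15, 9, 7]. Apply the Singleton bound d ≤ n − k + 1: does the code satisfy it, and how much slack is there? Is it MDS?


Singleton RHS = n − k + 1 = 7, slack = 0, bound satisfied, MDS.

Singleton bound: d ≤ n − k + 1.
Here n = 15, k = 9, so n − k + 1 = 7.
Given d = 7, check d ≤ 7: YES.
Slack = (n − k + 1) − d = 0.
The code is MDS (slack = 0).
Description: the claimed parameters are [15, 9, 7]_16; such a code would be MDS (meets Singleton bound).


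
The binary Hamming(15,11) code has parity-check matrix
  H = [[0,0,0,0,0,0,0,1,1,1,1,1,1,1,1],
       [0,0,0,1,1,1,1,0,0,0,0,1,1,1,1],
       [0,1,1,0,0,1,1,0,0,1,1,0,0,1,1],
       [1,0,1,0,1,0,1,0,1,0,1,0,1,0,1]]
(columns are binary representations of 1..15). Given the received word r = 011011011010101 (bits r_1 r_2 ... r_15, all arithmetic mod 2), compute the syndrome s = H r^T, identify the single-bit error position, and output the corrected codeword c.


s = (1, 0, 1, 0)^T, error position = 10, corrected codeword c = 011011011110101

Compute s = H r^T mod 2 one row at a time:
  s_1 = 1 + 1 + 0 + 1 + 0 + 1 + 0 + 1 = 5 ≡ 1 (mod 2).
  s_2 = 0 + 1 + 1 + 0 + 0 + 1 + 0 + 1 = 4 ≡ 0 (mod 2).
  s_3 = 1 + 1 + 1 + 0 + 0 + 1 + 0 + 1 = 5 ≡ 1 (mod 2).
  s_4 = 0 + 1 + 1 + 0 + 1 + 1 + 1 + 1 = 6 ≡ 0 (mod 2).
s = (1, 0, 1, 0)^T — this equals column 10 of H (binary 1010), so error is at position 10.
Correct: flip bit 10 of r = 011011011010101 to get c = 011011011110101.


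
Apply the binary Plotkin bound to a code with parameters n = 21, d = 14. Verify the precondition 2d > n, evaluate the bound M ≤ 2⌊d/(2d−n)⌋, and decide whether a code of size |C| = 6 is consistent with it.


Plotkin bound M ≤ 4; given |C| = 6 > bound (violated).

Check applicability: 2d = 28, n = 21.
2d − n = 7 > 0, so Plotkin applies.
Compute d/(2d−n) = 14/7 ≈ 2.0000.
⌊d/(2d−n)⌋ = 2.
Plotkin bound: M ≤ 2·2 = 4.
Given |C| = 6, check: VIOLATED.
This |C| is above the Plotkin bound, so no binary code with n = 21, d = 14 and 6 codewords exists.


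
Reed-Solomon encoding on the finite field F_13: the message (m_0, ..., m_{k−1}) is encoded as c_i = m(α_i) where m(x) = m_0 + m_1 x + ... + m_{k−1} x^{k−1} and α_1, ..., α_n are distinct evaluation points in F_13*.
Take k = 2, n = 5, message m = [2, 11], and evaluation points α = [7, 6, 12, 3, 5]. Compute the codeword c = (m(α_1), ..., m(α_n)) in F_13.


c = [1, 3, 4, 9, 5]

Message polynomial: m(x) = 2 + 11·x (mod 13).
For each evaluation point α_i, compute m(α_i) mod 13:
  α_1 = 7: Horner steps 11 → 1, so m(7) = 1.
  α_2 = 6: Horner steps 11 → 3, so m(6) = 3.
  α_3 = 12: Horner steps 11 → 4, so m(12) = 4.
  α_4 = 3: Horner steps 11 → 9, so m(3) = 9.
  α_5 = 5: Horner steps 11 → 5, so m(5) = 5.
Codeword c = [1, 3, 4, 9, 5] ∈ F_13^5.


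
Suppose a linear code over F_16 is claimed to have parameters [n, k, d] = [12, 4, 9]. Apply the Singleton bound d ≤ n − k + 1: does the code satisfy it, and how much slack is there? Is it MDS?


Singleton RHS = n − k + 1 = 9, slack = 0, bound satisfied, MDS.

Singleton bound: d ≤ n − k + 1.
Here n = 12, k = 4, so n − k + 1 = 9.
Given d = 9, check d ≤ 9: YES.
Slack = (n − k + 1) − d = 0.
The code is MDS (slack = 0).
Description: the claimed parameters are [12, 4, 9]_16; such a code would be MDS (meets Singleton bound).


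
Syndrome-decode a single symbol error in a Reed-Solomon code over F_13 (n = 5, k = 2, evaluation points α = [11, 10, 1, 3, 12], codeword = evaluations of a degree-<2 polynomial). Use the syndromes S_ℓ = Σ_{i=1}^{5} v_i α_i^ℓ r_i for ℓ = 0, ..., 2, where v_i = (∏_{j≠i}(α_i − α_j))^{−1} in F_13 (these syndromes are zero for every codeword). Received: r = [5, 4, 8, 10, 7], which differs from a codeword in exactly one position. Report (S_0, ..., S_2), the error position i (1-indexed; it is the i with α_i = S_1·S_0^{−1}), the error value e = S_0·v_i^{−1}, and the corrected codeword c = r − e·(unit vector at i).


S = (9, 4, 9), error at position 5, error magnitude e = 1, c = [5, 4, 8, 10, 6].

Step 1: column multipliers v_i = (∏_{j≠i}(α_i − α_j))^{−1} mod 13.
  i = 1 (α = 11): (11−10)(11−1)(11−3)(11−12) = 1·10·8·(−1) = −80 ≡ 11, so v_1 = 11^{−1} = 6 (mod 13).
  i = 2 (α = 10): (10−11)(10−1)(10−3)(10−12) = (−1)·9·7·(−2) = 126 ≡ 9, so v_2 = 9^{−1} = 3 (mod 13).
  i = 3 (α = 1): (1−11)(1−10)(1−3)(1−12) = (−10)·(−9)·(−2)·(−11) = 1980 ≡ 4, so v_3 = 4^{−1} = 10 (mod 13).
  i = 4 (α = 3): (3−11)(3−10)(3−1)(3−12) = (−8)·(−7)·2·(−9) = −1008 ≡ 6, so v_4 = 6^{−1} = 11 (mod 13).
  i = 5 (α = 12): (12−11)(12−10)(12−1)(12−3) = 1·2·11·9 = 198 ≡ 3, so v_5 = 3^{−1} = 9 (mod 13).
  v = [6, 3, 10, 11, 9].
Step 2: syndromes of r = [5, 4, 8, 10, 7] (all sums mod 13).
  S_0 = Σ v_i r_i = 6·5 + 3·4 + 10·8 + 11·10 + 9·7 = 295 ≡ 9.
  S_1 = Σ v_i α_i r_i = 6·11·5 + 3·10·4 + 10·1·8 + 11·3·10 + 9·12·7 = 1616 ≡ 4.
  α_i^2 mod 13 = [4, 9, 1, 9, 1].
  S_2 = Σ v_i α_i^2 r_i = 6·4·5 + 3·9·4 + 10·1·8 + 11·9·10 + 9·1·7 = 1361 ≡ 9.
  S = (9, 4, 9) ≠ 0, so r is not a codeword (an error is present).
Step 3: locate the error. For a single error e at position i, S_ℓ = v_i·e·α_i^ℓ, so α_err = S_1/S_0.
  S_0^{−1} = 9^{−1} = 3 (mod 13), so α_err = 4·3 = 12 ≡ 12 = α_5. Error position i = 5.
  Consistency check: S_2/S_1 = 9·10 = 90 ≡ 12 = α_err ✓ (single-error assumption holds).
Step 4: error magnitude e = S_0/v_5 = S_0·∏_{j≠5}(α_5 − α_j) = 9·3 = 27 ≡ 1 (mod 13).
Step 5: correct position 5: c_5 = r_5 − e = 7 − 1 ≡ 6 (mod 13). Hence c = [5, 4, 8, 10, 6].
  Check: interpolating c through the α_i gives m(x) = 7 + 1·x (degree < 2) with m(α_i) = c_i for every i, so c is indeed a codeword.


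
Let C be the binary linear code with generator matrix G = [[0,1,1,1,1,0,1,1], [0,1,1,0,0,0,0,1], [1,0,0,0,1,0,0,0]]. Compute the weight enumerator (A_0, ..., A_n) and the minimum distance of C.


Weight distribution: A_0 = 1, A_2 = 1, A_3 = 3, A_5 = 1, A_6 = 2. Minimum distance d = 2.

Enumerate all 2^3 = 8 messages m ∈ F_2^3.
For each, compute codeword c = mG in F_2^8, then tally its weight.
  m = 000 → c = 00000000, weight = 0.
  m = 100 → c = 01111011, weight = 6.
  m = 010 → c = 01100001, weight = 3.
  m = 110 → c = 00011010, weight = 3.
  m = 001 → c = 10001000, weight = 2.
  m = 101 → c = 11110011, weight = 6.
  m = 011 → c = 11101001, weight = 5.
  m = 111 → c = 10010010, weight = 3.
Tally weights:
  weight 0: 1 codewords.
  weight 2: 1 codewords.
  weight 3: 3 codewords.
  weight 5: 1 codewords.
  weight 6: 2 codewords.
Minimum distance d = smallest w > 0 with A_w > 0 = 2.
Sanity: Σ A_w = 8 = 2^3 = 8 ✓.


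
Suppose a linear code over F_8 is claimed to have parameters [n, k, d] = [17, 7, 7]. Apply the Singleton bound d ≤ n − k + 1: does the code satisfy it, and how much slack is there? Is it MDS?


Singleton RHS = n − k + 1 = 11, slack = 4, bound satisfied, not MDS.

Singleton bound: d ≤ n − k + 1.
Here n = 17, k = 7, so n − k + 1 = 11.
Given d = 7, check d ≤ 11: YES.
Slack = (n − k + 1) − d = 4.
The code is NOT MDS (slack = 4 > 0).
Description: the claimed parameters are [17, 7, 7]_8; such a code would be non-MDS.


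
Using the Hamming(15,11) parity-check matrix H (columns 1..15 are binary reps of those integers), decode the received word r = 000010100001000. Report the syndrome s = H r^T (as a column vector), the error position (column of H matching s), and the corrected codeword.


s = (1, 1, 1, 0)^T, error position = 14, corrected codeword c = 000010100001010

Compute s = H r^T mod 2 one row at a time:
  s_1 = 0 + 0 + 0 + 0 + 1 + 0 + 0 + 0 = 1 ≡ 1 (mod 2).
  s_2 = 0 + 1 + 0 + 1 + 1 + 0 + 0 + 0 = 3 ≡ 1 (mod 2).
  s_3 = 0 + 0 + 0 + 1 + 0 + 0 + 0 + 0 = 1 ≡ 1 (mod 2).
  s_4 = 0 + 0 + 1 + 1 + 0 + 0 + 0 + 0 = 2 ≡ 0 (mod 2).
s = (1, 1, 1, 0)^T — this equals column 14 of H (binary 1110), so error is at position 14.
Correct: flip bit 14 of r = 000010100001000 to get c = 000010100001010.


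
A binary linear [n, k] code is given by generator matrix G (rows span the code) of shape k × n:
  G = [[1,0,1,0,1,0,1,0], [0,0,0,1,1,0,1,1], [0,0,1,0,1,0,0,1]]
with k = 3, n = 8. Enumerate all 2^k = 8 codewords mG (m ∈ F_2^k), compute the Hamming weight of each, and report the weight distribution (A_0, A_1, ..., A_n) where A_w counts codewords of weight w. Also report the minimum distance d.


Weight distribution: A_0 = 1, A_3 = 4, A_4 = 3. Minimum distance d = 3.

Enumerate all 2^3 = 8 messages m ∈ F_2^3.
For each, compute codeword c = mG in F_2^8, then tally its weight.
  m = 000 → c = 00000000, weight = 0.
  m = 100 → c = 10101010, weight = 4.
  m = 010 → c = 00011011, weight = 4.
  m = 110 → c = 10110001, weight = 4.
  m = 001 → c = 00101001, weight = 3.
  m = 101 → c = 10000011, weight = 3.
  m = 011 → c = 00110010, weight = 3.
  m = 111 → c = 10011000, weight = 3.
Tally weights:
  weight 0: 1 codewords.
  weight 3: 4 codewords.
  weight 4: 3 codewords.
Minimum distance d = smallest w > 0 with A_w > 0 = 3.
Sanity: Σ A_w = 8 = 2^3 = 8 ✓.


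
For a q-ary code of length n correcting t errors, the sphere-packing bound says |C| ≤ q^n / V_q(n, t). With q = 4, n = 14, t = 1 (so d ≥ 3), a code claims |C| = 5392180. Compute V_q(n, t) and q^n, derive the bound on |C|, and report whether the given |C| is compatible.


V_q(n, t) = 43, q^n = 268435456, Hamming bound = 6242685, |C| = 5392180 ≤ bound (satisfied).

Step 1: Compute V_q(n, t) = Σ_{j=0}^1 C(n, j) (q−1)^j.
  j = 0: C(14,0)·(3)^0 = 1·1 = 1.
  j = 1: C(14,1)·(3)^1 = 14·3 = 42.
  V_q(n, t) = 1 + 42 = 43.
Step 2: q^n = 4^14 = 268435456.
Step 3: Hamming bound ⌊q^n / V_q(n,t)⌋ = ⌊268435456/43⌋ = 6242685.
Step 4: Compare |C| = 5392180 to 6242685: satisfied.
The claimed |C| lies below the Hamming bound.


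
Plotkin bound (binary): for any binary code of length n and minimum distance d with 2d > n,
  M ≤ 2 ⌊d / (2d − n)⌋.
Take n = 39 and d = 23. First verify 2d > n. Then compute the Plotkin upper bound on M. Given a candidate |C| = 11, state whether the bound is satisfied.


Plotkin bound M ≤ 6; given |C| = 11 > bound (violated).

Check applicability: 2d = 46, n = 39.
2d − n = 7 > 0, so Plotkin applies.
Compute d/(2d−n) = 23/7 ≈ 3.2857.
⌊d/(2d−n)⌋ = 3.
Plotkin bound: M ≤ 2·3 = 6.
Given |C| = 11, check: VIOLATED.
This |C| is above the Plotkin bound, so no binary code with n = 39, d = 23 and 11 codewords exists.


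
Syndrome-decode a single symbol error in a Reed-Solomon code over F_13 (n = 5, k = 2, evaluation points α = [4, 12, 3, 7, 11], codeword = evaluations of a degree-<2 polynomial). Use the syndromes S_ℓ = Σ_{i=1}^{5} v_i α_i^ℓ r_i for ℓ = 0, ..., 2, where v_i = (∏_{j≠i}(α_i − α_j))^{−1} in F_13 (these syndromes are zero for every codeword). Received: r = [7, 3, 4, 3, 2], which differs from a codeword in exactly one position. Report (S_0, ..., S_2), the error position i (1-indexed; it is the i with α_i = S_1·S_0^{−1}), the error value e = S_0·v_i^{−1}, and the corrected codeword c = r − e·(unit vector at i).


S = (7, 6, 7), error at position 2, error magnitude e = 11, c = [7, 5, 4, 3, 2].

Step 1: column multipliers v_i = (∏_{j≠i}(α_i − α_j))^{−1} mod 13.
  i = 1 (α = 4): (4−12)(4−3)(4−7)(4−11) = (−8)·1·(−3)·(−7) = −168 ≡ 1, so v_1 = 1^{−1} = 1 (mod 13).
  i = 2 (α = 12): (12−4)(12−3)(12−7)(12−11) = 8·9·5·1 = 360 ≡ 9, so v_2 = 9^{−1} = 3 (mod 13).
  i = 3 (α = 3): (3−4)(3−12)(3−7)(3−11) = (−1)·(−9)·(−4)·(−8) = 288 ≡ 2, so v_3 = 2^{−1} = 7 (mod 13).
  i = 4 (α = 7): (7−4)(7−12)(7−3)(7−11) = 3·(−5)·4·(−4) = 240 ≡ 6, so v_4 = 6^{−1} = 11 (mod 13).
  i = 5 (α = 11): (11−4)(11−12)(11−3)(11−7) = 7·(−1)·8·4 = −224 ≡ 10, so v_5 = 10^{−1} = 4 (mod 13).
  v = [1, 3, 7, 11, 4].
Step 2: syndromes of r = [7, 3, 4, 3, 2] (all sums mod 13).
  S_0 = Σ v_i r_i = 1·7 + 3·3 + 7·4 + 11·3 + 4·2 = 85 ≡ 7.
  S_1 = Σ v_i α_i r_i = 1·4·7 + 3·12·3 + 7·3·4 + 11·7·3 + 4·11·2 = 539 ≡ 6.
  α_i^2 mod 13 = [3, 1, 9, 10, 4].
  S_2 = Σ v_i α_i^2 r_i = 1·3·7 + 3·1·3 + 7·9·4 + 11·10·3 + 4·4·2 = 644 ≡ 7.
  S = (7, 6, 7) ≠ 0, so r is not a codeword (an error is present).
Step 3: locate the error. For a single error e at position i, S_ℓ = v_i·e·α_i^ℓ, so α_err = S_1/S_0.
  S_0^{−1} = 7^{−1} = 2 (mod 13), so α_err = 6·2 = 12 ≡ 12 = α_2. Error position i = 2.
  Consistency check: S_2/S_1 = 7·11 = 77 ≡ 12 = α_err ✓ (single-error assumption holds).
Step 4: error magnitude e = S_0/v_2 = S_0·∏_{j≠2}(α_2 − α_j) = 7·9 = 63 ≡ 11 (mod 13).
Step 5: correct position 2: c_2 = r_2 − e = 3 − 11 ≡ 5 (mod 13). Hence c = [7, 5, 4, 3, 2].
  Check: interpolating c through the α_i gives m(x) = 8 + 3·x (degree < 2) with m(α_i) = c_i for every i, so c is indeed a codeword.


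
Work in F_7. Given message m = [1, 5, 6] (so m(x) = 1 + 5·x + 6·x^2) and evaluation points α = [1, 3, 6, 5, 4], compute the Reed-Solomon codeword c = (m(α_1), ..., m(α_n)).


c = [5, 0, 2, 1, 5]

Message polynomial: m(x) = 1 + 5·x + 6·x^2 (mod 7).
For each evaluation point α_i, compute m(α_i) mod 7:
  α_1 = 1: Horner steps 6 → 4 → 5, so m(1) = 5.
  α_2 = 3: Horner steps 6 → 2 → 0, so m(3) = 0.
  α_3 = 6: Horner steps 6 → 6 → 2, so m(6) = 2.
  α_4 = 5: Horner steps 6 → 0 → 1, so m(5) = 1.
  α_5 = 4: Horner steps 6 → 1 → 5, so m(4) = 5.
Codeword c = [5, 0, 2, 1, 5] ∈ F_7^5.


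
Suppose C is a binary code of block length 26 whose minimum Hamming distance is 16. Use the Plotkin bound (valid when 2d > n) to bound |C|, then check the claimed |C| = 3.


Plotkin bound M ≤ 4; given |C| = 3 ≤ bound (satisfied).

Check applicability: 2d = 32, n = 26.
2d − n = 6 > 0, so Plotkin applies.
Compute d/(2d−n) = 16/6 ≈ 2.6667.
⌊d/(2d−n)⌋ = 2.
Plotkin bound: M ≤ 2·2 = 4.
Given |C| = 3, check: satisfied.
This |C| is below the Plotkin bound.


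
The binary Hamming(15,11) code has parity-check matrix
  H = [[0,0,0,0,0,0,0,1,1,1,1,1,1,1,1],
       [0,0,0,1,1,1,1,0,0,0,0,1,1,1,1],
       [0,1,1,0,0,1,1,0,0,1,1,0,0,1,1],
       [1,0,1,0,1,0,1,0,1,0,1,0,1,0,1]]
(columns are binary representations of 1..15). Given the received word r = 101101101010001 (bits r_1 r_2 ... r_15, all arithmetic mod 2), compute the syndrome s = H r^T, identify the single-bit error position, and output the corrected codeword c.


s = (1, 0, 1, 0)^T, error position = 10, corrected codeword c = 101101101110001

Compute s = H r^T mod 2 one row at a time:
  s_1 = 0 + 1 + 0 + 1 + 0 + 0 + 0 + 1 = 3 ≡ 1 (mod 2).
  s_2 = 1 + 0 + 1 + 1 + 0 + 0 + 0 + 1 = 4 ≡ 0 (mod 2).
  s_3 = 0 + 1 + 1 + 1 + 0 + 1 + 0 + 1 = 5 ≡ 1 (mod 2).
  s_4 = 1 + 1 + 0 + 1 + 1 + 1 + 0 + 1 = 6 ≡ 0 (mod 2).
s = (1, 0, 1, 0)^T — this equals column 10 of H (binary 1010), so error is at position 10.
Correct: flip bit 10 of r = 101101101010001 to get c = 101101101110001.


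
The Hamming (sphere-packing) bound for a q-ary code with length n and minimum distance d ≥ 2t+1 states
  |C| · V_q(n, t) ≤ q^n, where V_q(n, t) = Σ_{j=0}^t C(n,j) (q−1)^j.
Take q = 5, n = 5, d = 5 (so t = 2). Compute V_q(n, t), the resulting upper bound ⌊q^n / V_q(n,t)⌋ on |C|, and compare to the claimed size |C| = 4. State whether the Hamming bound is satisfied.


V_q(n, t) = 181, q^n = 3125, Hamming bound = 17, |C| = 4 ≤ bound (satisfied).

Step 1: Compute V_q(n, t) = Σ_{j=0}^2 C(n, j) (q−1)^j.
  j = 0: C(5,0)·(4)^0 = 1·1 = 1.
  j = 1: C(5,1)·(4)^1 = 5·4 = 20.
  j = 2: C(5,2)·(4)^2 = 10·16 = 160.
  V_q(n, t) = 1 + 20 + 160 = 181.
Step 2: q^n = 5^5 = 3125.
Step 3: Hamming bound ⌊q^n / V_q(n,t)⌋ = ⌊3125/181⌋ = 17.
Step 4: Compare |C| = 4 to 17: satisfied.
The claimed |C| lies below the Hamming bound.


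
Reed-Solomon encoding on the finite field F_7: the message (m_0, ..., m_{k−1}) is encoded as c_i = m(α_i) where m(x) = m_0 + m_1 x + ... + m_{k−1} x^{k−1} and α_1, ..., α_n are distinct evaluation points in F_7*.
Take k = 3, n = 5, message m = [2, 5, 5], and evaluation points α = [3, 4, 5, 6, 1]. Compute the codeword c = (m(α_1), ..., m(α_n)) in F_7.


c = [6, 4, 5, 2, 5]

Message polynomial: m(x) = 2 + 5·x + 5·x^2 (mod 7).
For each evaluation point α_i, compute m(α_i) mod 7:
  α_1 = 3: Horner steps 5 → 6 → 6, so m(3) = 6.
  α_2 = 4: Horner steps 5 → 4 → 4, so m(4) = 4.
  α_3 = 5: Horner steps 5 → 2 → 5, so m(5) = 5.
  α_4 = 6: Horner steps 5 → 0 → 2, so m(6) = 2.
  α_5 = 1: Horner steps 5 → 3 → 5, so m(1) = 5.
Codeword c = [6, 4, 5, 2, 5] ∈ F_7^5.


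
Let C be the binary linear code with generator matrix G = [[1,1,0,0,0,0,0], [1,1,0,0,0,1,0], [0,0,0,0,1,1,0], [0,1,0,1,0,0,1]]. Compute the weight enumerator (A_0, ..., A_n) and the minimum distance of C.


Weight distribution: A_0 = 1, A_1 = 2, A_2 = 2, A_3 = 4, A_4 = 5, A_5 = 2. Minimum distance d = 1.

Enumerate all 2^4 = 16 messages m ∈ F_2^4.
For each, compute codeword c = mG in F_2^7, then tally its weight.
  m = 0000 → c = 0000000, weight = 0.
  m = 1000 → c = 1100000, weight = 2.
  m = 0100 → c = 1100010, weight = 3.
  m = 1100 → c = 0000010, weight = 1.
  m = 0010 → c = 0000110, weight = 2.
  m = 1010 → c = 1100110, weight = 4.
  m = 0110 → c = 1100100, weight = 3.
  m = 1110 → c = 0000100, weight = 1.
  m = 0001 → c = 0101001, weight = 3.
  m = 1001 → c = 1001001, weight = 3.
  m = 0101 → c = 1001011, weight = 4.
  m = 1101 → c = 0101011, weight = 4.
  m = 0011 → c = 0101111, weight = 5.
  m = 1011 → c = 1001111, weight = 5.
  m = 0111 → c = 1001101, weight = 4.
  m = 1111 → c = 0101101, weight = 4.
Tally weights:
  weight 0: 1 codewords.
  weight 1: 2 codewords.
  weight 2: 2 codewords.
  weight 3: 4 codewords.
  weight 4: 5 codewords.
  weight 5: 2 codewords.
Minimum distance d = smallest w > 0 with A_w > 0 = 1.
Sanity: Σ A_w = 16 = 2^4 = 16 ✓.


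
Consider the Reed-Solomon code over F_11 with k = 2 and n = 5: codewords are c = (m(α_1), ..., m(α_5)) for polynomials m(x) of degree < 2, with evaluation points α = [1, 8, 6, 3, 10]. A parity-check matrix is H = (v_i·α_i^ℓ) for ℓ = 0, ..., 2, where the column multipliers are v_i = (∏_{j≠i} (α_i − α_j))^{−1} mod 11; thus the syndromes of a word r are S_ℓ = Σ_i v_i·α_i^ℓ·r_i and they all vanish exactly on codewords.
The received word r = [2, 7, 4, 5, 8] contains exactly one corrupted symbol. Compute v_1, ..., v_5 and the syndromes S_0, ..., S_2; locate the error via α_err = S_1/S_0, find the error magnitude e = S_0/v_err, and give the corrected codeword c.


S = (1, 10, 1), error at position 5, error magnitude e = 9, c = [2, 7, 4, 5, 10].

Step 1: column multipliers v_i = (∏_{j≠i}(α_i − α_j))^{−1} mod 11.
  i = 1 (α = 1): (1−8)(1−6)(1−3)(1−10) = (−7)·(−5)·(−2)·(−9) = 630 ≡ 3, so v_1 = 3^{−1} = 4 (mod 11).
  i = 2 (α = 8): (8−1)(8−6)(8−3)(8−10) = 7·2·5·(−2) = −140 ≡ 3, so v_2 = 3^{−1} = 4 (mod 11).
  i = 3 (α = 6): (6−1)(6−8)(6−3)(6−10) = 5·(−2)·3·(−4) = 120 ≡ 10, so v_3 = 10^{−1} = 10 (mod 11).
  i = 4 (α = 3): (3−1)(3−8)(3−6)(3−10) = 2·(−5)·(−3)·(−7) = −210 ≡ 10, so v_4 = 10^{−1} = 10 (mod 11).
  i = 5 (α = 10): (10−1)(10−8)(10−6)(10−3) = 9·2·4·7 = 504 ≡ 9, so v_5 = 9^{−1} = 5 (mod 11).
  v = [4, 4, 10, 10, 5].
Step 2: syndromes of r = [2, 7, 4, 5, 8] (all sums mod 11).
  S_0 = Σ v_i r_i = 4·2 + 4·7 + 10·4 + 10·5 + 5·8 = 166 ≡ 1.
  S_1 = Σ v_i α_i r_i = 4·1·2 + 4·8·7 + 10·6·4 + 10·3·5 + 5·10·8 = 1022 ≡ 10.
  α_i^2 mod 11 = [1, 9, 3, 9, 1].
  S_2 = Σ v_i α_i^2 r_i = 4·1·2 + 4·9·7 + 10·3·4 + 10·9·5 + 5·1·8 = 870 ≡ 1.
  S = (1, 10, 1) ≠ 0, so r is not a codeword (an error is present).
Step 3: locate the error. For a single error e at position i, S_ℓ = v_i·e·α_i^ℓ, so α_err = S_1/S_0.
  S_0^{−1} = 1^{−1} = 1 (mod 11), so α_err = 10·1 = 10 ≡ 10 = α_5. Error position i = 5.
  Consistency check: S_2/S_1 = 1·10 = 10 ≡ 10 = α_err ✓ (single-error assumption holds).
Step 4: error magnitude e = S_0/v_5 = S_0·∏_{j≠5}(α_5 − α_j) = 1·9 = 9 ≡ 9 (mod 11).
Step 5: correct position 5: c_5 = r_5 − e = 8 − 9 ≡ 10 (mod 11). Hence c = [2, 7, 4, 5, 10].
  Check: interpolating c through the α_i gives m(x) = 6 + 7·x (degree < 2) with m(α_i) = c_i for every i, so c is indeed a codeword.


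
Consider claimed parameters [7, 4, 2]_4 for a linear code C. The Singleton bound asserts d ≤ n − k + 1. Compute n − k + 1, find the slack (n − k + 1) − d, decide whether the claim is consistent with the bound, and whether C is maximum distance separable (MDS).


Singleton RHS = n − k + 1 = 4, slack = 2, bound satisfied, not MDS.

Singleton bound: d ≤ n − k + 1.
Here n = 7, k = 4, so n − k + 1 = 4.
Given d = 2, check d ≤ 4: YES.
Slack = (n − k + 1) − d = 2.
The code is NOT MDS (slack = 2 > 0).
Description: the claimed parameters are [7, 4, 2]_4; such a code would be non-MDS.


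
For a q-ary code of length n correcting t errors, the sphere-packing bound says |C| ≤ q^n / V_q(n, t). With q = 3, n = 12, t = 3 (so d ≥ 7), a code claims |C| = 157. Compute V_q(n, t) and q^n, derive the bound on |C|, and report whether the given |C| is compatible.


V_q(n, t) = 2049, q^n = 531441, Hamming bound = 259, |C| = 157 ≤ bound (satisfied).

Step 1: Compute V_q(n, t) = Σ_{j=0}^3 C(n, j) (q−1)^j.
  j = 0: C(12,0)·(2)^0 = 1·1 = 1.
  j = 1: C(12,1)·(2)^1 = 12·2 = 24.
  j = 2: C(12,2)·(2)^2 = 66·4 = 264.
  j = 3: C(12,3)·(2)^3 = 220·8 = 1760.
  V_q(n, t) = 1 + 24 + 264 + 1760 = 2049.
Step 2: q^n = 3^12 = 531441.
Step 3: Hamming bound ⌊q^n / V_q(n,t)⌋ = ⌊531441/2049⌋ = 259.
Step 4: Compare |C| = 157 to 259: satisfied.
The claimed |C| lies below the Hamming bound.


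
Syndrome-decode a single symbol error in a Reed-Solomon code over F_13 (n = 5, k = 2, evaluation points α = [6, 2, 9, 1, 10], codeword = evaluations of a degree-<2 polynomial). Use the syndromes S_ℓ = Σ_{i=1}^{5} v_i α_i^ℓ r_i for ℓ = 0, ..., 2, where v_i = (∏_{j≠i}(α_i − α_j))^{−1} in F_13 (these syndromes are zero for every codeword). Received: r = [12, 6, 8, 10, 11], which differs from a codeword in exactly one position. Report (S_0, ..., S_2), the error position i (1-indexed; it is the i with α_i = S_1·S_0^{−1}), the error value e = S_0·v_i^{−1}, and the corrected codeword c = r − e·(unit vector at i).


S = (11, 9, 5), error at position 2, error magnitude e = 6, c = [12, 0, 8, 10, 11].

Step 1: column multipliers v_i = (∏_{j≠i}(α_i − α_j))^{−1} mod 13.
  i = 1 (α = 6): (6−2)(6−9)(6−1)(6−10) = 4·(−3)·5·(−4) = 240 ≡ 6, so v_1 = 6^{−1} = 11 (mod 13).
  i = 2 (α = 2): (2−6)(2−9)(2−1)(2−10) = (−4)·(−7)·1·(−8) = −224 ≡ 10, so v_2 = 10^{−1} = 4 (mod 13).
  i = 3 (α = 9): (9−6)(9−2)(9−1)(9−10) = 3·7·8·(−1) = −168 ≡ 1, so v_3 = 1^{−1} = 1 (mod 13).
  i = 4 (α = 1): (1−6)(1−2)(1−9)(1−10) = (−5)·(−1)·(−8)·(−9) = 360 ≡ 9, so v_4 = 9^{−1} = 3 (mod 13).
  i = 5 (α = 10): (10−6)(10−2)(10−9)(10−1) = 4·8·1·9 = 288 ≡ 2, so v_5 = 2^{−1} = 7 (mod 13).
  v = [11, 4, 1, 3, 7].
Step 2: syndromes of r = [12, 6, 8, 10, 11] (all sums mod 13).
  S_0 = Σ v_i r_i = 11·12 + 4·6 + 1·8 + 3·10 + 7·11 = 271 ≡ 11.
  S_1 = Σ v_i α_i r_i = 11·6·12 + 4·2·6 + 1·9·8 + 3·1·10 + 7·10·11 = 1712 ≡ 9.
  α_i^2 mod 13 = [10, 4, 3, 1, 9].
  S_2 = Σ v_i α_i^2 r_i = 11·10·12 + 4·4·6 + 1·3·8 + 3·1·10 + 7·9·11 = 2163 ≡ 5.
  S = (11, 9, 5) ≠ 0, so r is not a codeword (an error is present).
Step 3: locate the error. For a single error e at position i, S_ℓ = v_i·e·α_i^ℓ, so α_err = S_1/S_0.
  S_0^{−1} = 11^{−1} = 6 (mod 13), so α_err = 9·6 = 54 ≡ 2 = α_2. Error position i = 2.
  Consistency check: S_2/S_1 = 5·3 = 15 ≡ 2 = α_err ✓ (single-error assumption holds).
Step 4: error magnitude e = S_0/v_2 = S_0·∏_{j≠2}(α_2 − α_j) = 11·10 = 110 ≡ 6 (mod 13).
Step 5: correct position 2: c_2 = r_2 − e = 6 − 6 ≡ 0 (mod 13). Hence c = [12, 0, 8, 10, 11].
  Check: interpolating c through the α_i gives m(x) = 7 + 3·x (degree < 2) with m(α_i) = c_i for every i, so c is indeed a codeword.


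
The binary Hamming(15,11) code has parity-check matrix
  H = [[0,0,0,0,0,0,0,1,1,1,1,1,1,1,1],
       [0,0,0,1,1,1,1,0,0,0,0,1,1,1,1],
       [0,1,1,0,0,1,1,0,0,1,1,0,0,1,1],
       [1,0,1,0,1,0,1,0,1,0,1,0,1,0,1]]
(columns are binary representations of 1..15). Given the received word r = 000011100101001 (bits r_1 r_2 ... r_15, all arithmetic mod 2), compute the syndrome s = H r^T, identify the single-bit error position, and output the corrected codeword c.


s = (1, 1, 0, 1)^T, error position = 13, corrected codeword c = 000011100101101

Compute s = H r^T mod 2 one row at a time:
  s_1 = 0 + 0 + 1 + 0 + 1 + 0 + 0 + 1 = 3 ≡ 1 (mod 2).
  s_2 = 0 + 1 + 1 + 1 + 1 + 0 + 0 + 1 = 5 ≡ 1 (mod 2).
  s_3 = 0 + 0 + 1 + 1 + 1 + 0 + 0 + 1 = 4 ≡ 0 (mod 2).
  s_4 = 0 + 0 + 1 + 1 + 0 + 0 + 0 + 1 = 3 ≡ 1 (mod 2).
s = (1, 1, 0, 1)^T — this equals column 13 of H (binary 1101), so error is at position 13.
Correct: flip bit 13 of r = 000011100101001 to get c = 000011100101101.


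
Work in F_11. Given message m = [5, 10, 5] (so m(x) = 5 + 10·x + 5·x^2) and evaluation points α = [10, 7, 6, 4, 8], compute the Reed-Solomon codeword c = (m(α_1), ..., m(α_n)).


c = [0, 1, 3, 4, 9]

Message polynomial: m(x) = 5 + 10·x + 5·x^2 (mod 11).
For each evaluation point α_i, compute m(α_i) mod 11:
  α_1 = 10: Horner steps 5 → 5 → 0, so m(10) = 0.
  α_2 = 7: Horner steps 5 → 1 → 1, so m(7) = 1.
  α_3 = 6: Horner steps 5 → 7 → 3, so m(6) = 3.
  α_4 = 4: Horner steps 5 → 8 → 4, so m(4) = 4.
  α_5 = 8: Horner steps 5 → 6 → 9, so m(8) = 9.
Codeword c = [0, 1, 3, 4, 9] ∈ F_11^5.


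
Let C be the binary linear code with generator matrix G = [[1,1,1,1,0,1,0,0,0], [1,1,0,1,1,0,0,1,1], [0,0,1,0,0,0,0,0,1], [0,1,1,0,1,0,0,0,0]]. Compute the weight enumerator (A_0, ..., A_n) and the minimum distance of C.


Weight distribution: A_0 = 1, A_2 = 1, A_3 = 4, A_4 = 3, A_5 = 4, A_6 = 3. Minimum distance d = 2.

Enumerate all 2^4 = 16 messages m ∈ F_2^4.
For each, compute codeword c = mG in F_2^9, then tally its weight.
  m = 0000 → c = 000000000, weight = 0.
  m = 1000 → c = 111101000, weight = 5.
  m = 0100 → c = 110110011, weight = 6.
  m = 1100 → c = 001011011, weight = 5.
  m = 0010 → c = 001000001, weight = 2.
  m = 1010 → c = 110101001, weight = 5.
  m = 0110 → c = 111110010, weight = 6.
  m = 1110 → c = 000011010, weight = 3.
  m = 0001 → c = 011010000, weight = 3.
  m = 1001 → c = 100111000, weight = 4.
  m = 0101 → c = 101100011, weight = 5.
  m = 1101 → c = 010001011, weight = 4.
  m = 0011 → c = 010010001, weight = 3.
  m = 1011 → c = 101111001, weight = 6.
  m = 0111 → c = 100100010, weight = 3.
  m = 1111 → c = 011001010, weight = 4.
Tally weights:
  weight 0: 1 codewords.
  weight 2: 1 codewords.
  weight 3: 4 codewords.
  weight 4: 3 codewords.
  weight 5: 4 codewords.
  weight 6: 3 codewords.
Minimum distance d = smallest w > 0 with A_w > 0 = 2.
Sanity: Σ A_w = 16 = 2^4 = 16 ✓.


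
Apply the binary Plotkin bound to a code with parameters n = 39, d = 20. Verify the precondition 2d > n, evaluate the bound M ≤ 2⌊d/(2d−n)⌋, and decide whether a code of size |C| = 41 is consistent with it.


Plotkin bound M ≤ 40; given |C| = 41 > bound (violated).

Check applicability: 2d = 40, n = 39.
2d − n = 1 > 0, so Plotkin applies.
Compute d/(2d−n) = 20/1 ≈ 20.0000.
⌊d/(2d−n)⌋ = 20.
Plotkin bound: M ≤ 2·20 = 40.
Given |C| = 41, check: VIOLATED.
This |C| is above the Plotkin bound, so no binary code with n = 39, d = 20 and 41 codewords exists.
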